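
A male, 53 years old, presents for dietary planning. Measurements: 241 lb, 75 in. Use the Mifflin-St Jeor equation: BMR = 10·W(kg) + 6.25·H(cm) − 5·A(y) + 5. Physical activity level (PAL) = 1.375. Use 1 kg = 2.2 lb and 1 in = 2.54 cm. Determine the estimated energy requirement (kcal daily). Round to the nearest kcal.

Convert to metric: weight = 241 ÷ 2.2 = 109.5455 kg; height = 75 × 2.54 = 190.5 cm.
Mifflin-St Jeor (male): BMR = 10(109.5455) + 6.25(190.5) − 5(53) + 5 = 1095.4545 + 1190.625 − 265 + 5 = 2026.0795 kcal/day.
TEE = BMR × activity factor = 2026.0795 × 1.375 = 2785.8594 kcal/day.

2786 kcal daily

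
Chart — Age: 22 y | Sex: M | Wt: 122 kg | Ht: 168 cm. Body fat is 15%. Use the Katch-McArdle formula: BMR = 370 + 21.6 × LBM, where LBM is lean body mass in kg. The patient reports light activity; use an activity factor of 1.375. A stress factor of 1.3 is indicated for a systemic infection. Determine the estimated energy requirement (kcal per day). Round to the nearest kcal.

LBM = 122 × (1 − 0.15) = 103.7 kg. Katch-McArdle: BMR = 370 + 21.6 × 103.7 = 2609.92 kcal/day.
TEE = BMR × activity factor = 2609.92 × 1.375 = 3588.64 kcal/day.
Apply stress factor: 3588.64 × 1.3 = 4665.232 kcal/day.

4665 kcal per day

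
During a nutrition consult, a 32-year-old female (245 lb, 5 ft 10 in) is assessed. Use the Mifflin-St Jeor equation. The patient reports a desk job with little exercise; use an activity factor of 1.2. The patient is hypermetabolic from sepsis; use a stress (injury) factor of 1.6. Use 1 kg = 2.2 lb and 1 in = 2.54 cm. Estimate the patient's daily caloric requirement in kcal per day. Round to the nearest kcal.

Convert to metric: weight = 245 ÷ 2.2 = 111.3636 kg; height = (5×12 + 10) × 2.54 = 70 × 2.54 = 177.8 cm.
Mifflin-St Jeor (female): BMR = 10(111.3636) + 6.25(177.8) − 5(32) − 161 = 1113.6364 + 1111.25 − 160 − 161 = 1903.8864 kcal/day.
TEE = BMR × activity factor = 1903.8864 × 1.2 = 2284.6636 kcal/day.
Apply stress factor: 2284.6636 × 1.6 = 3655.4618 kcal/day.

3655 kcal per day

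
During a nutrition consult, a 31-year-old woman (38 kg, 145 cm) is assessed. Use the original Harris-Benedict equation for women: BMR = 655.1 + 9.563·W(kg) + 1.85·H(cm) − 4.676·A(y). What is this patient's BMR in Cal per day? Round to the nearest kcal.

Harris-Benedict: BMR = 655.1 + 9.563(38) + 1.85(145) − 4.676(31) = 1141.788 kcal/day.

1142 Cal per day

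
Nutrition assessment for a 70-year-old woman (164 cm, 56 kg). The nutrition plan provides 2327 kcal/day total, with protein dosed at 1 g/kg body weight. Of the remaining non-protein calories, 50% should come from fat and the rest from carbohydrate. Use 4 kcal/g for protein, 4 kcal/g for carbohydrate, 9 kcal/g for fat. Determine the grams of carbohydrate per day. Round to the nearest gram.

Protein = 1 × 56 = 56 g → 56 × 4 = 224 kcal.
Non-protein calories = 2327 − 224 = 2103 kcal.
Fat: 50% × 2103 = 1051.5 kcal; carbohydrate: 1051.5 kcal.
Carbohydrate: 1051.5 kcal ÷ 4 kcal/g = 262.875 g.

263 g/day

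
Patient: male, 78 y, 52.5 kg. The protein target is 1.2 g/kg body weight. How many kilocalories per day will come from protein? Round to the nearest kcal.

252 kcal/day

Protein = 1.2 g/kg × 52.5 kg = 63 g/day.
Protein energy = 63 g × 4 kcal/g = 252 kcal/day.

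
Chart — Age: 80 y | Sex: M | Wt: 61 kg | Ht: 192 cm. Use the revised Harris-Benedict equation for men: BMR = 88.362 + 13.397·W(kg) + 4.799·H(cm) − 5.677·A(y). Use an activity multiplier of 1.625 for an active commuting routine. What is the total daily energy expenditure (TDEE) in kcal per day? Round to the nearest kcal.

2231 kcal per day

Harris-Benedict: BMR = 88.362 + 13.397(61) + 4.799(192) − 5.677(80) = 1372.827 kcal/day.
TEE = BMR × activity factor = 1372.827 × 1.625 = 2230.8439 kcal/day.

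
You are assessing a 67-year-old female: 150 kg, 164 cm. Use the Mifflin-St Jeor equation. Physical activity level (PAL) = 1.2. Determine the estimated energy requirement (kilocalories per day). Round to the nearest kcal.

2435 kilocalories per day

Mifflin-St Jeor (female): BMR = 10(150) + 6.25(164) − 5(67) − 161 = 1500 + 1025 − 335 − 161 = 2029 kcal/day.
TEE = BMR × activity factor = 2029 × 1.2 = 2434.8 kcal/day.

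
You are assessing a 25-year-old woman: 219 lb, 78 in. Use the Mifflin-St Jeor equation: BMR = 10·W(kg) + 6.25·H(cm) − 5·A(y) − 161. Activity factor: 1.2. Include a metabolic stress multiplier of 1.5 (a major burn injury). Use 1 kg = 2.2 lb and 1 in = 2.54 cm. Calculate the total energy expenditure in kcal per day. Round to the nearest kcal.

Convert to metric: weight = 219 ÷ 2.2 = 99.5455 kg; height = 78 × 2.54 = 198.12 cm.
Mifflin-St Jeor (female): BMR = 10(99.5455) + 6.25(198.12) − 5(25) − 161 = 995.4545 + 1238.25 − 125 − 161 = 1947.7045 kcal/day.
TEE = BMR × activity factor = 1947.7045 × 1.2 = 2337.2455 kcal/day.
Apply stress factor: 2337.2455 × 1.5 = 3505.8682 kcal/day.

3506 kcal per day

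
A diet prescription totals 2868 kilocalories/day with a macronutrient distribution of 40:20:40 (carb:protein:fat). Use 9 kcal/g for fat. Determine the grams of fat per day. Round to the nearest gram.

127 g/day

Fat energy = 40% × 2868 = 1147.2 kcal.
At 9 kcal/g: 1147.2 ÷ 9 = 127.4667 g.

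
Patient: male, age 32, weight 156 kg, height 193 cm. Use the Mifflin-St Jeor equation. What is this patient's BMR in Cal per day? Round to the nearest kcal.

Mifflin-St Jeor (male): BMR = 10(156) + 6.25(193) − 5(32) + 5 = 1560 + 1206.25 − 160 + 5 = 2611.25 kcal/day.

2611 Cal per day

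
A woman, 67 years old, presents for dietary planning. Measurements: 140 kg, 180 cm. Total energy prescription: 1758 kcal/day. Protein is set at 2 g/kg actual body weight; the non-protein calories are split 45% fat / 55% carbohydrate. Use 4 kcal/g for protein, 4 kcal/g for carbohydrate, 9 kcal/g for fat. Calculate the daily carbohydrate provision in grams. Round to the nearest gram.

Protein = 2 × 140 = 280 g → 280 × 4 = 1120 kcal.
Non-protein calories = 1758 − 1120 = 638 kcal.
Fat: 45% × 638 = 287.1 kcal; carbohydrate: 350.9 kcal.
Carbohydrate: 350.9 kcal ÷ 4 kcal/g = 87.725 g.

88 g/day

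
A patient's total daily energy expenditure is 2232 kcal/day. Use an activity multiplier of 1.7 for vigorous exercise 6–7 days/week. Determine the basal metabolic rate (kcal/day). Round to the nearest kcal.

1313 kcal/day

BMR = TEE ÷ activity factor = 2232 ÷ 1.7 = 1312.9412 kcal/day.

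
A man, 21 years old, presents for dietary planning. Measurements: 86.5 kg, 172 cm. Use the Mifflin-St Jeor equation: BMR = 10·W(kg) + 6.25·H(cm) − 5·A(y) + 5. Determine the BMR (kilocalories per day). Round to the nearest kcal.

1840 kilocalories per day

Mifflin-St Jeor (male): BMR = 10(86.5) + 6.25(172) − 5(21) + 5 = 865 + 1075 − 105 + 5 = 1840 kcal/day.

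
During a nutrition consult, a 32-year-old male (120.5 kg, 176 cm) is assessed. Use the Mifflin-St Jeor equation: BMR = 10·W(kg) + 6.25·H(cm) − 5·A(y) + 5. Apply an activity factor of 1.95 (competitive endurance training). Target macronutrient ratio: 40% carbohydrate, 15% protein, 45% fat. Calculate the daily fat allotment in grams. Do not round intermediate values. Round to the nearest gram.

210 g/day

Mifflin-St Jeor (male): BMR = 10(120.5) + 6.25(176) − 5(32) + 5 = 1205 + 1100 − 160 + 5 = 2150 kcal/day.
TEE = 2150 × 1.95 = 4192.5 kcal/day.
Fat energy = 45% × 4192.5 = 1886.625 kcal.
Fat = 1886.625 ÷ 9 kcal/g = 209.625 g.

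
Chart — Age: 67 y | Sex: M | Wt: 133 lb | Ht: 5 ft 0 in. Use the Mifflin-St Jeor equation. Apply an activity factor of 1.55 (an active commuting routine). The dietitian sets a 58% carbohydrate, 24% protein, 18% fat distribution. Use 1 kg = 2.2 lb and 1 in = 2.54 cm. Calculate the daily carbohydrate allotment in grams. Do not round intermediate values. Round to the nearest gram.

Convert to metric: weight = 133 ÷ 2.2 = 60.4545 kg; height = (5×12 + 0) × 2.54 = 60 × 2.54 = 152.4 cm.
Mifflin-St Jeor (male): BMR = 10(60.4545) + 6.25(152.4) − 5(67) + 5 = 604.5455 + 952.5 − 335 + 5 = 1227.0455 kcal/day.
TEE = 1227.0455 × 1.55 = 1901.9205 kcal/day.
Carbohydrate energy = 58% × 1901.9205 = 1103.1139 kcal.
Carbohydrate = 1103.1139 ÷ 4 kcal/g = 275.7785 g.

276 g/day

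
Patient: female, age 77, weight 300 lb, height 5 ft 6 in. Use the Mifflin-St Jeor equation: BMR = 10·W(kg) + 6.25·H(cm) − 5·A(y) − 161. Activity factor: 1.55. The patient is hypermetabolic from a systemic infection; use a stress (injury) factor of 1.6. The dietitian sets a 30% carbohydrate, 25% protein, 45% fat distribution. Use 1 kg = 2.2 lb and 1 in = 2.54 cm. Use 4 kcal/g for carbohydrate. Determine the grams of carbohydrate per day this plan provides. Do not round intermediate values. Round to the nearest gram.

Convert to metric: weight = 300 ÷ 2.2 = 136.3636 kg; height = (5×12 + 6) × 2.54 = 66 × 2.54 = 167.64 cm.
Mifflin-St Jeor (female): BMR = 10(136.3636) + 6.25(167.64) − 5(77) − 161 = 1363.6364 + 1047.75 − 385 − 161 = 1865.3864 kcal/day.
TEE = 1865.3864 × 1.55 = 2891.3489 kcal/day.
With stress factor 1.6: 2891.3489 × 1.6 = 4626.1582 kcal/day.
Carbohydrate energy = 30% × 4626.1582 = 1387.8475 kcal.
Carbohydrate = 1387.8475 ÷ 4 kcal/g = 346.9619 g.

347 g/day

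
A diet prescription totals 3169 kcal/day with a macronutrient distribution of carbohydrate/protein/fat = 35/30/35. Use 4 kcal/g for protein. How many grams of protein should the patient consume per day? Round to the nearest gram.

238 g/day

Protein energy = 30% × 3169 = 950.7 kcal.
At 4 kcal/g: 950.7 ÷ 4 = 237.675 g.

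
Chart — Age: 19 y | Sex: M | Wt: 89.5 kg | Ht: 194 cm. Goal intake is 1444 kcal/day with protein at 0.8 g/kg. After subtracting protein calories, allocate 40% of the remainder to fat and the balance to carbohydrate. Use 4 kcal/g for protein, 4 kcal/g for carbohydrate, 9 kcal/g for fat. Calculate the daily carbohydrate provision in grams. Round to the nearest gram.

174 g/day

Protein = 0.8 × 89.5 = 71.6 g → 71.6 × 4 = 286.4 kcal.
Non-protein calories = 1444 − 286.4 = 1157.6 kcal.
Fat: 40% × 1157.6 = 463.04 kcal; carbohydrate: 694.56 kcal.
Carbohydrate: 694.56 kcal ÷ 4 kcal/g = 173.64 g.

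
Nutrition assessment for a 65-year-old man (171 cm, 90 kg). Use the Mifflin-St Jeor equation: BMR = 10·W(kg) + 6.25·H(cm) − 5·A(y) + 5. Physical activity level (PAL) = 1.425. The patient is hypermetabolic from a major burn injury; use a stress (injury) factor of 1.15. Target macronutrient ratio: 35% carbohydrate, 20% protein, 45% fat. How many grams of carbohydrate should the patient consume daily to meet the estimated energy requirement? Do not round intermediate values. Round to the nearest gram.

236 g/day

Mifflin-St Jeor (male): BMR = 10(90) + 6.25(171) − 5(65) + 5 = 900 + 1068.75 − 325 + 5 = 1648.75 kcal/day.
TEE = 1648.75 × 1.425 = 2349.4688 kcal/day.
With stress factor 1.15: 2349.4688 × 1.15 = 2701.8891 kcal/day.
Carbohydrate energy = 35% × 2701.8891 = 945.6612 kcal.
Carbohydrate = 945.6612 ÷ 4 kcal/g = 236.4153 g.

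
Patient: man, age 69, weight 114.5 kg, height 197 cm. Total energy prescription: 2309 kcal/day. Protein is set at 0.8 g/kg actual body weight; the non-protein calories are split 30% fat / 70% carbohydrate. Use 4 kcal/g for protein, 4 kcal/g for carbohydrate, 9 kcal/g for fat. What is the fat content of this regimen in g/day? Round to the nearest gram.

65 g/day

Protein = 0.8 × 114.5 = 91.6 g → 91.6 × 4 = 366.4 kcal.
Non-protein calories = 2309 − 366.4 = 1942.6 kcal.
Fat: 30% × 1942.6 = 582.78 kcal; carbohydrate: 1359.82 kcal.
Fat: 582.78 kcal ÷ 9 kcal/g = 64.7533 g.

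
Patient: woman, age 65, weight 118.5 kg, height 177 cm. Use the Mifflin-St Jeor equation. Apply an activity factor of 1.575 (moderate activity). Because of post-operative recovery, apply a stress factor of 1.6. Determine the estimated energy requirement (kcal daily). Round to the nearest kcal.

4549 kcal daily

Mifflin-St Jeor (female): BMR = 10(118.5) + 6.25(177) − 5(65) − 161 = 1185 + 1106.25 − 325 − 161 = 1805.25 kcal/day.
TEE = BMR × activity factor = 1805.25 × 1.575 = 2843.2688 kcal/day.
Apply stress factor: 2843.2688 × 1.6 = 4549.23 kcal/day.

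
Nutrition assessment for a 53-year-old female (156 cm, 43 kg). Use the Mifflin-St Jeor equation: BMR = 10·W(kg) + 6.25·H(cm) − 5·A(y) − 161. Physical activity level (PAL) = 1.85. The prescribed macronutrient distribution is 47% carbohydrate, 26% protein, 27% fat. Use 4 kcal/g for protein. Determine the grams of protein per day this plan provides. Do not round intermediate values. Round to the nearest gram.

Mifflin-St Jeor (female): BMR = 10(43) + 6.25(156) − 5(53) − 161 = 430 + 975 − 265 − 161 = 979 kcal/day.
TEE = 979 × 1.85 = 1811.15 kcal/day.
Protein energy = 26% × 1811.15 = 470.899 kcal.
Protein = 470.899 ÷ 4 kcal/g = 117.7248 g.

118 g/day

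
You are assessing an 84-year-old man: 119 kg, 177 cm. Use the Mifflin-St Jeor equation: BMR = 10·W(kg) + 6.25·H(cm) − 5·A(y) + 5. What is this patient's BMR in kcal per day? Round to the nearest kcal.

1881 kcal per day

Mifflin-St Jeor (male): BMR = 10(119) + 6.25(177) − 5(84) + 5 = 1190 + 1106.25 − 420 + 5 = 1881.25 kcal/day.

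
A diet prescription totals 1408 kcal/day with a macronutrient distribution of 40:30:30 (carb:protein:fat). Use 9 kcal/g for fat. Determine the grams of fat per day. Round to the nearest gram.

Fat energy = 30% × 1408 = 422.4 kcal.
At 9 kcal/g: 422.4 ÷ 9 = 46.9333 g.

47 g/day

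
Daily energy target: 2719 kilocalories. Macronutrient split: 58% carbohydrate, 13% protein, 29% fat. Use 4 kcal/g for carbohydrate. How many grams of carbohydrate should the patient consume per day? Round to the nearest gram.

394 g/day

Carbohydrate energy = 58% × 2719 = 1577.02 kcal.
At 4 kcal/g: 1577.02 ÷ 4 = 394.255 g.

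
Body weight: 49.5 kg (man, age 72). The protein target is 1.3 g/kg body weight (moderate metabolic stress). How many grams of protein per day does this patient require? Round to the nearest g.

64 g/day

Protein = 1.3 g/kg × 49.5 kg = 64.35 g/day.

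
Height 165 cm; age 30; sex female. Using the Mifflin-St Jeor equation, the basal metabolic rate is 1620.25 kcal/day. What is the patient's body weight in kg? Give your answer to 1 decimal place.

90.0 kg

1620.25 = 10·W + 6.25(165) − 5(30) − 161
10·W = 1620.25 − 720.25 = 900, so W = 90 kg.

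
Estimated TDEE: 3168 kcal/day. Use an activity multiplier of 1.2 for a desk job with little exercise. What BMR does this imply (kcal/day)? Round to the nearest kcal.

BMR = TEE ÷ activity factor = 3168 ÷ 1.2 = 2640 kcal/day.

2640 kcal/day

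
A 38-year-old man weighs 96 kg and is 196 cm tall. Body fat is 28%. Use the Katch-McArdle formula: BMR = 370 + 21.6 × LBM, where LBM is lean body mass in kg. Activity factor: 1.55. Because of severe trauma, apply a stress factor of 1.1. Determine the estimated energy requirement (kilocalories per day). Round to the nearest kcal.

3176 kilocalories per day

LBM = 96 × (1 − 0.28) = 69.12 kg. Katch-McArdle: BMR = 370 + 21.6 × 69.12 = 1862.992 kcal/day.
TEE = BMR × activity factor = 1862.992 × 1.55 = 2887.6376 kcal/day.
Apply stress factor: 2887.6376 × 1.1 = 3176.4014 kcal/day.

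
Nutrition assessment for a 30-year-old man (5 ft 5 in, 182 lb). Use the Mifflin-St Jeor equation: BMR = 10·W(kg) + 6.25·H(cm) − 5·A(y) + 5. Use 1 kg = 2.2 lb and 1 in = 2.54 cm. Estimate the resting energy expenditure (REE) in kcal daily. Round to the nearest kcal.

1714 kcal daily

Convert to metric: weight = 182 ÷ 2.2 = 82.7273 kg; height = (5×12 + 5) × 2.54 = 65 × 2.54 = 165.1 cm.
Mifflin-St Jeor (male): BMR = 10(82.7273) + 6.25(165.1) − 5(30) + 5 = 827.2727 + 1031.875 − 150 + 5 = 1714.1477 kcal/day.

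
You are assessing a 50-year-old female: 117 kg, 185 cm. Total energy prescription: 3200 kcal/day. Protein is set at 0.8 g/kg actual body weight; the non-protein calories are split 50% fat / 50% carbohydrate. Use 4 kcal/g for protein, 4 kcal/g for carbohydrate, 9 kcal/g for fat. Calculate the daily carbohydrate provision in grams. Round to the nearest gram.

353 g/day

Protein = 0.8 × 117 = 93.6 g → 93.6 × 4 = 374.4 kcal.
Non-protein calories = 3200 − 374.4 = 2825.6 kcal.
Fat: 50% × 2825.6 = 1412.8 kcal; carbohydrate: 1412.8 kcal.
Carbohydrate: 1412.8 kcal ÷ 4 kcal/g = 353.2 g.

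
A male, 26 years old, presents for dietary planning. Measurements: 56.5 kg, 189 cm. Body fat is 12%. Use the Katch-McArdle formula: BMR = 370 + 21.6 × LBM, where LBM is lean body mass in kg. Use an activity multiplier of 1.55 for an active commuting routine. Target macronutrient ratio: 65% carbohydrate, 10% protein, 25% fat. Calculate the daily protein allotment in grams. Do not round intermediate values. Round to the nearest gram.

56 g/day

LBM = 56.5 × (1 − 0.12) = 49.72 kg. Katch-McArdle: BMR = 370 + 21.6 × 49.72 = 1443.952 kcal/day.
TEE = 1443.952 × 1.55 = 2238.1256 kcal/day.
Protein energy = 10% × 2238.1256 = 223.8126 kcal.
Protein = 223.8126 ÷ 4 kcal/g = 55.9531 g.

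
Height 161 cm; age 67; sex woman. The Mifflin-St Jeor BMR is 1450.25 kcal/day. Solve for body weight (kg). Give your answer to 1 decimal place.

94.0 kg

1450.25 = 10·W + 6.25(161) − 5(67) − 161
10·W = 1450.25 − 510.25 = 940, so W = 94 kg.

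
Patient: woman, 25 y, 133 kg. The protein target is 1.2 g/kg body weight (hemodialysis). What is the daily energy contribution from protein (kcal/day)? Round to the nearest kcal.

638 kcal/day

Protein = 1.2 g/kg × 133 kg = 159.6 g/day.
Protein energy = 159.6 g × 4 kcal/g = 638.4 kcal/day.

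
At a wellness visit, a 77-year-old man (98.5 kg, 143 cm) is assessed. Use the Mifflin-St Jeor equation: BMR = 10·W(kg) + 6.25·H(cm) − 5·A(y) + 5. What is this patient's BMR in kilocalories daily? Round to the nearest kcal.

Mifflin-St Jeor (male): BMR = 10(98.5) + 6.25(143) − 5(77) + 5 = 985 + 893.75 − 385 + 5 = 1498.75 kcal/day.

1499 kilocalories daily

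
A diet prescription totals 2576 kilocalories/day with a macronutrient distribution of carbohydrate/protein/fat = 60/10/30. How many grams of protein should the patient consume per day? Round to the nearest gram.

64 g/day

Protein energy = 10% × 2576 = 257.6 kcal.
At 4 kcal/g: 257.6 ÷ 4 = 64.4 g.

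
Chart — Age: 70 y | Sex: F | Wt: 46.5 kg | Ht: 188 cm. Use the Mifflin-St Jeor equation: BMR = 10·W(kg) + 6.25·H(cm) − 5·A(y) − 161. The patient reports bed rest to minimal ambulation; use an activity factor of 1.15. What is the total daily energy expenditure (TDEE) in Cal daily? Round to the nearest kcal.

Mifflin-St Jeor (female): BMR = 10(46.5) + 6.25(188) − 5(70) − 161 = 465 + 1175 − 350 − 161 = 1129 kcal/day.
TEE = BMR × activity factor = 1129 × 1.15 = 1298.35 kcal/day.

1298 Cal daily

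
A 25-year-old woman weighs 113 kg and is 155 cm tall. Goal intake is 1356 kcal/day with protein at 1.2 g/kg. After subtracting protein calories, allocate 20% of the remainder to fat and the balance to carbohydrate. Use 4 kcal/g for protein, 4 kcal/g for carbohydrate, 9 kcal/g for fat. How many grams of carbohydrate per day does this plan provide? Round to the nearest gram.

Protein = 1.2 × 113 = 135.6 g → 135.6 × 4 = 542.4 kcal.
Non-protein calories = 1356 − 542.4 = 813.6 kcal.
Fat: 20% × 813.6 = 162.72 kcal; carbohydrate: 650.88 kcal.
Carbohydrate: 650.88 kcal ÷ 4 kcal/g = 162.72 g.

163 g/day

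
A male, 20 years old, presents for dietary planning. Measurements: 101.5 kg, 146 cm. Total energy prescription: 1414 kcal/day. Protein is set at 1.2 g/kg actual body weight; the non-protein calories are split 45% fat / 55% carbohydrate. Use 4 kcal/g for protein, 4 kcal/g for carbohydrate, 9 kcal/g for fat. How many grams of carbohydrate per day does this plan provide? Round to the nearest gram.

Protein = 1.2 × 101.5 = 121.8 g → 121.8 × 4 = 487.2 kcal.
Non-protein calories = 1414 − 487.2 = 926.8 kcal.
Fat: 45% × 926.8 = 417.06 kcal; carbohydrate: 509.74 kcal.
Carbohydrate: 509.74 kcal ÷ 4 kcal/g = 127.435 g.

127 g/day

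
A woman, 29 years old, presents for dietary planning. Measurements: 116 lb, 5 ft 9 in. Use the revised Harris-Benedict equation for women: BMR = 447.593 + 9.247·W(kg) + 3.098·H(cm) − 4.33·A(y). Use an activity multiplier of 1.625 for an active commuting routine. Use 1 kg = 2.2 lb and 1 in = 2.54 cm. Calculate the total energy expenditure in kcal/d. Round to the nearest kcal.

2198 kcal/d

Convert to metric: weight = 116 ÷ 2.2 = 52.7273 kg; height = (5×12 + 9) × 2.54 = 69 × 2.54 = 175.26 cm.
Harris-Benedict: BMR = 447.593 + 9.247(52.7273) + 3.098(175.26) − 4.33(29) = 1352.5476 kcal/day.
TEE = BMR × activity factor = 1352.5476 × 1.625 = 2197.8898 kcal/day.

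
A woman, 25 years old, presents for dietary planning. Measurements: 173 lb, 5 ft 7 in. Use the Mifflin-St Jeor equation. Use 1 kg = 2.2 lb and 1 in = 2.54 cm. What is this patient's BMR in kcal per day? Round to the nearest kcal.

1564 kcal per day

Convert to metric: weight = 173 ÷ 2.2 = 78.6364 kg; height = (5×12 + 7) × 2.54 = 67 × 2.54 = 170.18 cm.
Mifflin-St Jeor (female): BMR = 10(78.6364) + 6.25(170.18) − 5(25) − 161 = 786.3636 + 1063.625 − 125 − 161 = 1563.9886 kcal/day.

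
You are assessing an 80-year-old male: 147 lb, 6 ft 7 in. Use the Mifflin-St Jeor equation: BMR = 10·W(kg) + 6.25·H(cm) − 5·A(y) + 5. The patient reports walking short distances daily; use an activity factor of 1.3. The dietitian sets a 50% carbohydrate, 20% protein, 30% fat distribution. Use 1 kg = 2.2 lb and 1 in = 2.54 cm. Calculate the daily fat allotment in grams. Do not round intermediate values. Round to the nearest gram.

Convert to metric: weight = 147 ÷ 2.2 = 66.8182 kg; height = (6×12 + 7) × 2.54 = 79 × 2.54 = 200.66 cm.
Mifflin-St Jeor (male): BMR = 10(66.8182) + 6.25(200.66) − 5(80) + 5 = 668.1818 + 1254.125 − 400 + 5 = 1527.3068 kcal/day.
TEE = 1527.3068 × 1.3 = 1985.4989 kcal/day.
Fat energy = 30% × 1985.4989 = 595.6497 kcal.
Fat = 595.6497 ÷ 9 kcal/g = 66.1833 g.

66 g/day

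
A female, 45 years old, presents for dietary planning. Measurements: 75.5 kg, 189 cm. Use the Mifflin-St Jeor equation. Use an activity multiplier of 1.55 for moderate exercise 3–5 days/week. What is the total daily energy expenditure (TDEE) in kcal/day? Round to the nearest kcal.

Mifflin-St Jeor (female): BMR = 10(75.5) + 6.25(189) − 5(45) − 161 = 755 + 1181.25 − 225 − 161 = 1550.25 kcal/day.
TEE = BMR × activity factor = 1550.25 × 1.55 = 2402.8875 kcal/day.

2403 kcal/day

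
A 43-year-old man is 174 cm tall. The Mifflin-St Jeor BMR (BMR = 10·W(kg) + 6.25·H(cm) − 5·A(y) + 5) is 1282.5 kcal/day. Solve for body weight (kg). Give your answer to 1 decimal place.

1282.5 = 10·W + 6.25(174) − 5(43) + 5
10·W = 1282.5 − 877.5 = 405, so W = 40.5 kg.

40.5 kg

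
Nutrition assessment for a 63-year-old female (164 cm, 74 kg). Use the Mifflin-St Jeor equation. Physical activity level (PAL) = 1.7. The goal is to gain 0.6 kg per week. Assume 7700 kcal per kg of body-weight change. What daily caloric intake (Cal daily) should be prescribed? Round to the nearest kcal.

2851 Cal daily

Mifflin-St Jeor (female): BMR = 10(74) + 6.25(164) − 5(63) − 161 = 740 + 1025 − 315 − 161 = 1289 kcal/day.
TEE = 1289 × 1.7 = 2191.3 kcal/day.
Required daily surplus = 0.6 × 7700 ÷ 7 = 660 kcal/day.
Target intake = 2191.3 + 660 = 2851.3 kcal/day.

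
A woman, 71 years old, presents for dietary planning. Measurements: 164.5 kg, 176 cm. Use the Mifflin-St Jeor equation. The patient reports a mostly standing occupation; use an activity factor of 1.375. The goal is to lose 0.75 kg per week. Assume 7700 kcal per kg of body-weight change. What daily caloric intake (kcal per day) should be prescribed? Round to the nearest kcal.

Mifflin-St Jeor (female): BMR = 10(164.5) + 6.25(176) − 5(71) − 161 = 1645 + 1100 − 355 − 161 = 2229 kcal/day.
TEE = 2229 × 1.375 = 3064.875 kcal/day.
Required daily deficit = 0.75 × 7700 ÷ 7 = 825 kcal/day.
Target intake = 3064.875 − 825 = 2239.875 kcal/day.

2240 kcal per day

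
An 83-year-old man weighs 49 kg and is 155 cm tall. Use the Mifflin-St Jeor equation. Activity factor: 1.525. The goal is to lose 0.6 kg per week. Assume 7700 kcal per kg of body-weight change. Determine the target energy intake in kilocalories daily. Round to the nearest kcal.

Mifflin-St Jeor (male): BMR = 10(49) + 6.25(155) − 5(83) + 5 = 490 + 968.75 − 415 + 5 = 1048.75 kcal/day.
TEE = 1048.75 × 1.525 = 1599.3438 kcal/day.
Required daily deficit = 0.6 × 7700 ÷ 7 = 660 kcal/day.
Target intake = 1599.3438 − 660 = 939.3438 kcal/day.

939 kilocalories daily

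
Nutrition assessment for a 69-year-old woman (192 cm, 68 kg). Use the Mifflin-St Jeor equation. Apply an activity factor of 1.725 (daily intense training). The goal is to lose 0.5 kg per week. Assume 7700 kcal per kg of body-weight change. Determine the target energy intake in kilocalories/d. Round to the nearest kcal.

Mifflin-St Jeor (female): BMR = 10(68) + 6.25(192) − 5(69) − 161 = 680 + 1200 − 345 − 161 = 1374 kcal/day.
TEE = 1374 × 1.725 = 2370.15 kcal/day.
Required daily deficit = 0.5 × 7700 ÷ 7 = 550 kcal/day.
Target intake = 2370.15 − 550 = 1820.15 kcal/day.

1820 kilocalories/d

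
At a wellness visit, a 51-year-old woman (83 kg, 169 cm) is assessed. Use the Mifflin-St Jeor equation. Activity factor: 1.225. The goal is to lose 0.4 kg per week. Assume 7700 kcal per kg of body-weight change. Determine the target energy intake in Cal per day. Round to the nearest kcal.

1361 Cal per day

Mifflin-St Jeor (female): BMR = 10(83) + 6.25(169) − 5(51) − 161 = 830 + 1056.25 − 255 − 161 = 1470.25 kcal/day.
TEE = 1470.25 × 1.225 = 1801.0563 kcal/day.
Required daily deficit = 0.4 × 7700 ÷ 7 = 440 kcal/day.
Target intake = 1801.0563 − 440 = 1361.0563 kcal/day.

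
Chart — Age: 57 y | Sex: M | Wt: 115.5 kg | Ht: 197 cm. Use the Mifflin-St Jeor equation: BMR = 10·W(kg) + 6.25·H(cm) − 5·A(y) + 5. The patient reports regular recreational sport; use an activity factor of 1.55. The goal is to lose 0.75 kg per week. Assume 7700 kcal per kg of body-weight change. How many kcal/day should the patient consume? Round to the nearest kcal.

Mifflin-St Jeor (male): BMR = 10(115.5) + 6.25(197) − 5(57) + 5 = 1155 + 1231.25 − 285 + 5 = 2106.25 kcal/day.
TEE = 2106.25 × 1.55 = 3264.6875 kcal/day.
Required daily deficit = 0.75 × 7700 ÷ 7 = 825 kcal/day.
Target intake = 3264.6875 − 825 = 2439.6875 kcal/day.

2440 kcal/day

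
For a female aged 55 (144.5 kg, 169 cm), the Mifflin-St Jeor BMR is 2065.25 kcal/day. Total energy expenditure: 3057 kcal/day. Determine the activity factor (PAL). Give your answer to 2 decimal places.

Activity factor = TEE ÷ BMR = 3057 ÷ 2065.25 = 1.48.

1.48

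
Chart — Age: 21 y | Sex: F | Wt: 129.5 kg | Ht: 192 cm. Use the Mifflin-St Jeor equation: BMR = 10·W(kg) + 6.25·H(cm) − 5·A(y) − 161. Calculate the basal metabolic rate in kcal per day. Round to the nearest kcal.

2229 kcal per day

Mifflin-St Jeor (female): BMR = 10(129.5) + 6.25(192) − 5(21) − 161 = 1295 + 1200 − 105 − 161 = 2229 kcal/day.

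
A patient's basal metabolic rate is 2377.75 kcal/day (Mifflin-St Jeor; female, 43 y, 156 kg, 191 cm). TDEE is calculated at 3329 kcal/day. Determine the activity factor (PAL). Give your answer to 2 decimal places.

1.40

Activity factor = TEE ÷ BMR = 3329 ÷ 2377.75 = 1.4.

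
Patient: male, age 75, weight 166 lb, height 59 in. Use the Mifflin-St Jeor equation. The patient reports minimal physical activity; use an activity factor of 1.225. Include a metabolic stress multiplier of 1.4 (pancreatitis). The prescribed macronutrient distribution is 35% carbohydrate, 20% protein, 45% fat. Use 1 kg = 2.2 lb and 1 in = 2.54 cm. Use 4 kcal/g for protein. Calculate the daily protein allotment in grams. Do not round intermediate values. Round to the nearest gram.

113 g/day

Convert to metric: weight = 166 ÷ 2.2 = 75.4545 kg; height = 59 × 2.54 = 149.86 cm.
Mifflin-St Jeor (male): BMR = 10(75.4545) + 6.25(149.86) − 5(75) + 5 = 754.5455 + 936.625 − 375 + 5 = 1321.1705 kcal/day.
TEE = 1321.1705 × 1.225 = 1618.4338 kcal/day.
With stress factor 1.4: 1618.4338 × 1.4 = 2265.8073 kcal/day.
Protein energy = 20% × 2265.8073 = 453.1615 kcal.
Protein = 453.1615 ÷ 4 kcal/g = 113.2904 g.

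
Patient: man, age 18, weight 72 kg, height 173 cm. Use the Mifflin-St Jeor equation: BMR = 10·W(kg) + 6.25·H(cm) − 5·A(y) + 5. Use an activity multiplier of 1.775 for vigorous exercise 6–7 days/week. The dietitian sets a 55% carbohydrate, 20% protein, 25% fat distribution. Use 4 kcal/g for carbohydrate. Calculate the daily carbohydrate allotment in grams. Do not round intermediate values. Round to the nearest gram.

Mifflin-St Jeor (male): BMR = 10(72) + 6.25(173) − 5(18) + 5 = 720 + 1081.25 − 90 + 5 = 1716.25 kcal/day.
TEE = 1716.25 × 1.775 = 3046.3438 kcal/day.
Carbohydrate energy = 55% × 3046.3438 = 1675.4891 kcal.
Carbohydrate = 1675.4891 ÷ 4 kcal/g = 418.8723 g.

419 g/day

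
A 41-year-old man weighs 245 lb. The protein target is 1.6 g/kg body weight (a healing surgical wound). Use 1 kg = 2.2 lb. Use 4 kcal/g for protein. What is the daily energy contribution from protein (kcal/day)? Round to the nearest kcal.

713 kcal/day

Weight in kg = 245 ÷ 2.2 = 111.3636 kg.
Protein = 1.6 g/kg × 111.3636 kg = 178.1818 g/day.
Protein energy = 178.1818 g × 4 kcal/g = 712.7273 kcal/day.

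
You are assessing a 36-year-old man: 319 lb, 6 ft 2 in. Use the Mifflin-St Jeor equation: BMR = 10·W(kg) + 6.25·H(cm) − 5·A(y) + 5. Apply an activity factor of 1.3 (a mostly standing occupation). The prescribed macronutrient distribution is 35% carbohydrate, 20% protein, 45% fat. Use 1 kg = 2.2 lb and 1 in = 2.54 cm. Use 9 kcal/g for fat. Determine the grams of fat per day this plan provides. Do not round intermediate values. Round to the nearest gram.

159 g/day

Convert to metric: weight = 319 ÷ 2.2 = 145 kg; height = (6×12 + 2) × 2.54 = 74 × 2.54 = 187.96 cm.
Mifflin-St Jeor (male): BMR = 10(145) + 6.25(187.96) − 5(36) + 5 = 1450 + 1174.75 − 180 + 5 = 2449.75 kcal/day.
TEE = 2449.75 × 1.3 = 3184.675 kcal/day.
Fat energy = 45% × 3184.675 = 1433.1038 kcal.
Fat = 1433.1038 ÷ 9 kcal/g = 159.2338 g.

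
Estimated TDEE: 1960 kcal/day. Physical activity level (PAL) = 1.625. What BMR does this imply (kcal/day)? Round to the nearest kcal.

BMR = TEE ÷ activity factor = 1960 ÷ 1.625 = 1206.1538 kcal/day.

1206 kcal/day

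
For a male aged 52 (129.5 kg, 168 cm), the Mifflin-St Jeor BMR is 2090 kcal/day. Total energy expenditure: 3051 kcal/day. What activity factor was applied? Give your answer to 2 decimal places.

Activity factor = TEE ÷ BMR = 3051 ÷ 2090 = 1.46.

1.46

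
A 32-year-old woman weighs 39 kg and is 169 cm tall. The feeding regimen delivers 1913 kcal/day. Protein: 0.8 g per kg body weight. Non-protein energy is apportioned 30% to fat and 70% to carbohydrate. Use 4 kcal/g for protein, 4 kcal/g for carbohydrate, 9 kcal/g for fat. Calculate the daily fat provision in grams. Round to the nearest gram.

60 g/day

Protein = 0.8 × 39 = 31.2 g → 31.2 × 4 = 124.8 kcal.
Non-protein calories = 1913 − 124.8 = 1788.2 kcal.
Fat: 30% × 1788.2 = 536.46 kcal; carbohydrate: 1251.74 kcal.
Fat: 536.46 kcal ÷ 9 kcal/g = 59.6067 g.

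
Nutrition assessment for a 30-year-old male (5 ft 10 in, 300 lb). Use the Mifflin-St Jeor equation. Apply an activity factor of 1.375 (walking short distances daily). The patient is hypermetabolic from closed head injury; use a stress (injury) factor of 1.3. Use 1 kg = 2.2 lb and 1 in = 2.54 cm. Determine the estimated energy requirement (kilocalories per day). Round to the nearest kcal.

4165 kilocalories per day

Convert to metric: weight = 300 ÷ 2.2 = 136.3636 kg; height = (5×12 + 10) × 2.54 = 70 × 2.54 = 177.8 cm.
Mifflin-St Jeor (male): BMR = 10(136.3636) + 6.25(177.8) − 5(30) + 5 = 1363.6364 + 1111.25 − 150 + 5 = 2329.8864 kcal/day.
TEE = BMR × activity factor = 2329.8864 × 1.375 = 3203.5938 kcal/day.
Apply stress factor: 3203.5938 × 1.3 = 4164.6719 kcal/day.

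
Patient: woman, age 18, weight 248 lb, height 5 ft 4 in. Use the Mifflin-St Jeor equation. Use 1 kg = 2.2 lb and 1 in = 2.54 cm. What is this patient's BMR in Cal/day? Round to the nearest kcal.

Convert to metric: weight = 248 ÷ 2.2 = 112.7273 kg; height = (5×12 + 4) × 2.54 = 64 × 2.54 = 162.56 cm.
Mifflin-St Jeor (female): BMR = 10(112.7273) + 6.25(162.56) − 5(18) − 161 = 1127.2727 + 1016 − 90 − 161 = 1892.2727 kcal/day.

1892 Cal/day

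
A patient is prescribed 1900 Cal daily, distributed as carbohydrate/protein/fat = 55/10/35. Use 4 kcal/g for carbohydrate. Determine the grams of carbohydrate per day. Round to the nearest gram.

Carbohydrate energy = 55% × 1900 = 1045 kcal.
At 4 kcal/g: 1045 ÷ 4 = 261.25 g.

261 g/day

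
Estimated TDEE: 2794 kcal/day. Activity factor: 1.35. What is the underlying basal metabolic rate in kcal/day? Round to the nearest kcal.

2070 kcal/day

BMR = TEE ÷ activity factor = 2794 ÷ 1.35 = 2069.6296 kcal/day.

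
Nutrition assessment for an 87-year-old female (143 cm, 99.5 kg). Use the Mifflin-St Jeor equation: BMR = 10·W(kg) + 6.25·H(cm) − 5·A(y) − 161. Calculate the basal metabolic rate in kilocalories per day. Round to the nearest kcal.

1293 kilocalories per day

Mifflin-St Jeor (female): BMR = 10(99.5) + 6.25(143) − 5(87) − 161 = 995 + 893.75 − 435 − 161 = 1292.75 kcal/day.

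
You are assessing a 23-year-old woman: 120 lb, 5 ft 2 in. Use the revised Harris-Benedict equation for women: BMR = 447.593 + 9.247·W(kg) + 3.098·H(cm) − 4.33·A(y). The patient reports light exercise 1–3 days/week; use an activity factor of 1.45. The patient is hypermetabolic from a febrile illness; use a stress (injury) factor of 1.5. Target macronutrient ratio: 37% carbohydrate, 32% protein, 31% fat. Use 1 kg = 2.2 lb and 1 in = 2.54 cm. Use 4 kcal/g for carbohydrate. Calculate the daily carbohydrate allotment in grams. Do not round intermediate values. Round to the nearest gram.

Convert to metric: weight = 120 ÷ 2.2 = 54.5455 kg; height = (5×12 + 2) × 2.54 = 62 × 2.54 = 157.48 cm.
Harris-Benedict: BMR = 447.593 + 9.247(54.5455) + 3.098(157.48) − 4.33(23) = 1340.2579 kcal/day.
TEE = 1340.2579 × 1.45 = 1943.3739 kcal/day.
With stress factor 1.5: 1943.3739 × 1.5 = 2915.0608 kcal/day.
Carbohydrate energy = 37% × 2915.0608 = 1078.5725 kcal.
Carbohydrate = 1078.5725 ÷ 4 kcal/g = 269.6431 g.

270 g/day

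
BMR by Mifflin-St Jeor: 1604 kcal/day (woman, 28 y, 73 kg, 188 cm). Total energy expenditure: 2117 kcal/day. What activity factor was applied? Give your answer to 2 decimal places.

Activity factor = TEE ÷ BMR = 2117 ÷ 1604 = 1.32.

1.32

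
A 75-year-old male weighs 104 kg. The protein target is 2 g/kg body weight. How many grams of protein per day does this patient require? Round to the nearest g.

Protein = 2 g/kg × 104 kg = 208 g/day.

208 g/day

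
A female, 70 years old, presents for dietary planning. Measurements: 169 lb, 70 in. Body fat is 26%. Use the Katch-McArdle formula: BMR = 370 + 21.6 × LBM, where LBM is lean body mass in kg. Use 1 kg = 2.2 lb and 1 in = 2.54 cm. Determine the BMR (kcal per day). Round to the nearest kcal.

Convert to metric: weight = 169 ÷ 2.2 = 76.8182 kg; height = 70 × 2.54 = 177.8 cm.
LBM = 76.8182 × (1 − 0.26) = 56.8455 kg. Katch-McArdle: BMR = 370 + 21.6 × 56.8455 = 1597.8618 kcal/day.

1598 kcal per day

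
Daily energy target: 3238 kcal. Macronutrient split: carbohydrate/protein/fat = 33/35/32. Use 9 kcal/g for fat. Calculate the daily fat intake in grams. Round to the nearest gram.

Fat energy = 32% × 3238 = 1036.16 kcal.
At 9 kcal/g: 1036.16 ÷ 9 = 115.1289 g.

115 g/day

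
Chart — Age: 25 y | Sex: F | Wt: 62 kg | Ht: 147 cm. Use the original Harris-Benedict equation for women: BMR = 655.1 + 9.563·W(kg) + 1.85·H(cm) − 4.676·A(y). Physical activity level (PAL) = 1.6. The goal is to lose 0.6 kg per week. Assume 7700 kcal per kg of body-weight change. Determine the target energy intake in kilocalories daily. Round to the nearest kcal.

Harris-Benedict: BMR = 655.1 + 9.563(62) + 1.85(147) − 4.676(25) = 1403.056 kcal/day.
TEE = 1403.056 × 1.6 = 2244.8896 kcal/day.
Required daily deficit = 0.6 × 7700 ÷ 7 = 660 kcal/day.
Target intake = 2244.8896 − 660 = 1584.8896 kcal/day.

1585 kilocalories daily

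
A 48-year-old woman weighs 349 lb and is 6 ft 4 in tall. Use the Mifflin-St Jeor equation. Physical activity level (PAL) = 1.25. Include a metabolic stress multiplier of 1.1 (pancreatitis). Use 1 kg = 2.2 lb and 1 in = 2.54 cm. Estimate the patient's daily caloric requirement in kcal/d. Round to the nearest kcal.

3289 kcal/d

Convert to metric: weight = 349 ÷ 2.2 = 158.6364 kg; height = (6×12 + 4) × 2.54 = 76 × 2.54 = 193.04 cm.
Mifflin-St Jeor (female): BMR = 10(158.6364) + 6.25(193.04) − 5(48) − 161 = 1586.3636 + 1206.5 − 240 − 161 = 2391.8636 kcal/day.
TEE = BMR × activity factor = 2391.8636 × 1.25 = 2989.8295 kcal/day.
Apply stress factor: 2989.8295 × 1.1 = 3288.8125 kcal/day.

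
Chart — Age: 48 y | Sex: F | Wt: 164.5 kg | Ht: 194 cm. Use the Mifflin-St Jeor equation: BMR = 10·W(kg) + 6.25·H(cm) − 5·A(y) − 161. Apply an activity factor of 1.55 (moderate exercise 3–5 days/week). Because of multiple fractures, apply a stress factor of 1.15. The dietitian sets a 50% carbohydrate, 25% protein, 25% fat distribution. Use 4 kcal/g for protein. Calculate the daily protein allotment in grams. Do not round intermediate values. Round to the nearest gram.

Mifflin-St Jeor (female): BMR = 10(164.5) + 6.25(194) − 5(48) − 161 = 1645 + 1212.5 − 240 − 161 = 2456.5 kcal/day.
TEE = 2456.5 × 1.55 = 3807.575 kcal/day.
With stress factor 1.15: 3807.575 × 1.15 = 4378.7113 kcal/day.
Protein energy = 25% × 4378.7113 = 1094.6778 kcal.
Protein = 1094.6778 ÷ 4 kcal/g = 273.6695 g.

274 g/day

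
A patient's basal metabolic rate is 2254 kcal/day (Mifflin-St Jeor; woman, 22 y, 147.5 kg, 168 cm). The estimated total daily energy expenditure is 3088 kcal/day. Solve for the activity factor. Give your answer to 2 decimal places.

Activity factor = TEE ÷ BMR = 3088 ÷ 2254 = 1.37.

1.37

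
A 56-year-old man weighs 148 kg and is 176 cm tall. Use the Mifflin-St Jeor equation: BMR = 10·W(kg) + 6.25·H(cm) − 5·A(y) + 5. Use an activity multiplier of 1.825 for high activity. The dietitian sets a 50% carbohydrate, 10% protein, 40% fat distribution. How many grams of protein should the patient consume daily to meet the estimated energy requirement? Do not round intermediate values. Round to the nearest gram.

105 g/day

Mifflin-St Jeor (male): BMR = 10(148) + 6.25(176) − 5(56) + 5 = 1480 + 1100 − 280 + 5 = 2305 kcal/day.
TEE = 2305 × 1.825 = 4206.625 kcal/day.
Protein energy = 10% × 4206.625 = 420.6625 kcal.
Protein = 420.6625 ÷ 4 kcal/g = 105.1656 g.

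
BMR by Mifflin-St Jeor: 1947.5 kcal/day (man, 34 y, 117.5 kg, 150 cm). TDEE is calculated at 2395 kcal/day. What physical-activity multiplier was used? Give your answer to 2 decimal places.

1.23

Activity factor = TEE ÷ BMR = 2395 ÷ 1947.5 = 1.23.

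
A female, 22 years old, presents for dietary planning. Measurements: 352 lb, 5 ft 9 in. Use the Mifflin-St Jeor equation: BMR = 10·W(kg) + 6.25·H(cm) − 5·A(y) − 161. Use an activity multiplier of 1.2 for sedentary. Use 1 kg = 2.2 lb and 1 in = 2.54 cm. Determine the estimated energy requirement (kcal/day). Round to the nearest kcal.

2909 kcal/day

Convert to metric: weight = 352 ÷ 2.2 = 160 kg; height = (5×12 + 9) × 2.54 = 69 × 2.54 = 175.26 cm.
Mifflin-St Jeor (female): BMR = 10(160) + 6.25(175.26) − 5(22) − 161 = 1600 + 1095.375 − 110 − 161 = 2424.375 kcal/day.
TEE = BMR × activity factor = 2424.375 × 1.2 = 2909.25 kcal/day.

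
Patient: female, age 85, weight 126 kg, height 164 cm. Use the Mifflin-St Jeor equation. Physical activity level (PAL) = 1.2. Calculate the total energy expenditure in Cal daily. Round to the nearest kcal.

Mifflin-St Jeor (female): BMR = 10(126) + 6.25(164) − 5(85) − 161 = 1260 + 1025 − 425 − 161 = 1699 kcal/day.
TEE = BMR × activity factor = 1699 × 1.2 = 2038.8 kcal/day.

2039 Cal daily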